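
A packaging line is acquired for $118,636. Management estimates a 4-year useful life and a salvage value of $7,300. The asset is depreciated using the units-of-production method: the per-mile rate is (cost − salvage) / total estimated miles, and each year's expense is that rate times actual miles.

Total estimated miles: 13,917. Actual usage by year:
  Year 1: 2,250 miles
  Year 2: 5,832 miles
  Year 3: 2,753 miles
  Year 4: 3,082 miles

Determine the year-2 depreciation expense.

Depreciable base = $118,636 − $7,300 = $111,336.
Rate = $111,336 / 13,917 miles = $8 per mile.
Year 1: 2,250 × $8 = $18,000. Book value $100,636.
Year 2: 5,832 × $8 = $46,656. Book value $53,980.

$46,656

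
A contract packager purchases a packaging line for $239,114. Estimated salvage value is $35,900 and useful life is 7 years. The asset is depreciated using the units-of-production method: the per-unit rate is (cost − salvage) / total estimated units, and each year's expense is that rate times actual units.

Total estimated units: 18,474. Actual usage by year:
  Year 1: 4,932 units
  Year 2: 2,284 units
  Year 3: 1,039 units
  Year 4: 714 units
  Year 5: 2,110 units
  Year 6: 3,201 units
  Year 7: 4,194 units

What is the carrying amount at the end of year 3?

$148,309

Depreciable base = $239,114 − $35,900 = $203,214.
Rate = $203,214 / 18,474 units = $11 per unit.
Year 1: 4,932 × $11 = $54,252. Book value $184,862.
Year 2: 2,284 × $11 = $25,124. Book value $159,738.
Year 3: 1,039 × $11 = $11,429. Book value $148,309.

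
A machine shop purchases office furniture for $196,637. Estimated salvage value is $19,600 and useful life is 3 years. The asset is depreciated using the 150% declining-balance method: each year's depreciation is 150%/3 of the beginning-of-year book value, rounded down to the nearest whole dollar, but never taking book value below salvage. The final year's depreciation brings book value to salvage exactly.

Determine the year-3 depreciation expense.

$29,560

Depreciable base = $196,637 − $19,600 = $177,037.
Year 1: ⌊$196,637 × 150%/3⌋ = $98,318. Book value $98,319.
Year 2: ⌊$98,319 × 150%/3⌋ = $49,159. Book value $49,160.
Year 3 (final): $49,160 − $19,600 = $29,560. Book value $19,600.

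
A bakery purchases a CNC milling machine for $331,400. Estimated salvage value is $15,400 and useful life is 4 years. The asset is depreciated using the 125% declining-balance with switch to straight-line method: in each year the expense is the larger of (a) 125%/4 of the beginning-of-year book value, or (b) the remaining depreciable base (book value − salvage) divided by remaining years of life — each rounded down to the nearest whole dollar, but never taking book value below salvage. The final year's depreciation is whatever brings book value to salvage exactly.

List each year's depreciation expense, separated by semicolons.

$103,562; $71,199; $70,619; $70,620

Depreciable base = $331,400 − $15,400 = $316,000.
Year 1: DB = ⌊$331,400 × 125%/4⌋ = $103,562; SL = ⌊$316,000/4⌋ = $79,000 → take DB $103,562. Book value $227,838.
Year 2: DB = ⌊$227,838 × 125%/4⌋ = $71,199; SL = ⌊$212,438/3⌋ = $70,812 → take DB $71,199. Book value $156,639.
Year 3: DB = ⌊$156,639 × 125%/4⌋ = $48,949; SL = ⌊$141,239/2⌋ = $70,619 → take SL $70,619. Book value $86,020.
Year 4 (final): $86,020 − $15,400 = $70,620. Book value $15,400.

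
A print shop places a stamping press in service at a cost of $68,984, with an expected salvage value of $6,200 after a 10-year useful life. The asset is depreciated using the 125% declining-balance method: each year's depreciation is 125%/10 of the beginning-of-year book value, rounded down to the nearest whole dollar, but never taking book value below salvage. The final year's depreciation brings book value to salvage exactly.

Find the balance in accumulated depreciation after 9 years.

$48,242

Depreciable base = $68,984 − $6,200 = $62,784.
Year 1: ⌊$68,984 × 125%/10⌋ = $8,623. Book value $60,361.
Year 2: ⌊$60,361 × 125%/10⌋ = $7,545. Book value $52,816.
Year 3: ⌊$52,816 × 125%/10⌋ = $6,602. Book value $46,214.
Year 4: ⌊$46,214 × 125%/10⌋ = $5,776. Book value $40,438.
Year 5: ⌊$40,438 × 125%/10⌋ = $5,054. Book value $35,384.
Year 6: ⌊$35,384 × 125%/10⌋ = $4,423. Book value $30,961.
Year 7: ⌊$30,961 × 125%/10⌋ = $3,870. Book value $27,091.
Year 8: ⌊$27,091 × 125%/10⌋ = $3,386. Book value $23,705.
Year 9: ⌊$23,705 × 125%/10⌋ = $2,963. Book value $20,742.
Accumulated through year 9 = $68,984 − $20,742 = $48,242.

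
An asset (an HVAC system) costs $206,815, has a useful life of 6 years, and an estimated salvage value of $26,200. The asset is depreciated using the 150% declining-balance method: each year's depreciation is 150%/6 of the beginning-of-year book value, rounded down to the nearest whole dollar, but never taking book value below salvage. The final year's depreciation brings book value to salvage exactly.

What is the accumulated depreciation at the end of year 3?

Depreciable base = $206,815 − $26,200 = $180,615.
Year 1: ⌊$206,815 × 150%/6⌋ = $51,703. Book value $155,112.
Year 2: ⌊$155,112 × 150%/6⌋ = $38,778. Book value $116,334.
Year 3: ⌊$116,334 × 150%/6⌋ = $29,083. Book value $87,251.
Accumulated through year 3 = $206,815 − $87,251 = $119,564.

$119,564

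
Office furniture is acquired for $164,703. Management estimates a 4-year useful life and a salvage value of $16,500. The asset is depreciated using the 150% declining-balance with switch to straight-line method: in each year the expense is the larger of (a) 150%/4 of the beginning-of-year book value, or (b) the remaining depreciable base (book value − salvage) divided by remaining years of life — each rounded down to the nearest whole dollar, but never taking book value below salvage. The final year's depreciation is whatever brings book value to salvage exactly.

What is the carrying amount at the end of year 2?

Depreciable base = $164,703 − $16,500 = $148,203.
Year 1: DB = ⌊$164,703 × 150%/4⌋ = $61,763; SL = ⌊$148,203/4⌋ = $37,050 → take DB $61,763. Book value $102,940.
Year 2: DB = ⌊$102,940 × 150%/4⌋ = $38,602; SL = ⌊$86,440/3⌋ = $28,813 → take DB $38,602. Book value $64,338.

$64,338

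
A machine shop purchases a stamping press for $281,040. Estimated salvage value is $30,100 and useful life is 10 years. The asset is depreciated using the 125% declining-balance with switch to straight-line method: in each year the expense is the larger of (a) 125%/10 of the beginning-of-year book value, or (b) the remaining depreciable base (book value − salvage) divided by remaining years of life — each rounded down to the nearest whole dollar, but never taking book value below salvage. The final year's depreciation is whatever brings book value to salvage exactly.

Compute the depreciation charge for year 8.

Depreciable base = $281,040 − $30,100 = $250,940.
Year 1: DB = ⌊$281,040 × 125%/10⌋ = $35,130; SL = ⌊$250,940/10⌋ = $25,094 → take DB $35,130. Book value $245,910.
Year 2: DB = ⌊$245,910 × 125%/10⌋ = $30,738; SL = ⌊$215,810/9⌋ = $23,978 → take DB $30,738. Book value $215,172.
Year 3: DB = ⌊$215,172 × 125%/10⌋ = $26,896; SL = ⌊$185,072/8⌋ = $23,134 → take DB $26,896. Book value $188,276.
Year 4: DB = ⌊$188,276 × 125%/10⌋ = $23,534; SL = ⌊$158,176/7⌋ = $22,596 → take DB $23,534. Book value $164,742.
Year 5: DB = ⌊$164,742 × 125%/10⌋ = $20,592; SL = ⌊$134,642/6⌋ = $22,440 → take SL $22,440. Book value $142,302.
Year 6: DB = ⌊$142,302 × 125%/10⌋ = $17,787; SL = ⌊$112,202/5⌋ = $22,440 → take SL $22,440. Book value $119,862.
Year 7: DB = ⌊$119,862 × 125%/10⌋ = $14,982; SL = ⌊$89,762/4⌋ = $22,440 → take SL $22,440. Book value $97,422.
Year 8: DB = ⌊$97,422 × 125%/10⌋ = $12,177; SL = ⌊$67,322/3⌋ = $22,440 → take SL $22,440. Book value $74,982.

$22,440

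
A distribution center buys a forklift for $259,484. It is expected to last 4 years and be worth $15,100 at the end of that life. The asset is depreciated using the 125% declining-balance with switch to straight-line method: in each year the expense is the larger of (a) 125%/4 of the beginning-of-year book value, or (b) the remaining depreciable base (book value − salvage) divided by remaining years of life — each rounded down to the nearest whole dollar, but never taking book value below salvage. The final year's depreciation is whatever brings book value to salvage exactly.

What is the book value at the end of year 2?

Depreciable base = $259,484 − $15,100 = $244,384.
Year 1: DB = ⌊$259,484 × 125%/4⌋ = $81,088; SL = ⌊$244,384/4⌋ = $61,096 → take DB $81,088. Book value $178,396.
Year 2: DB = ⌊$178,396 × 125%/4⌋ = $55,748; SL = ⌊$163,296/3⌋ = $54,432 → take DB $55,748. Book value $122,648.

$122,648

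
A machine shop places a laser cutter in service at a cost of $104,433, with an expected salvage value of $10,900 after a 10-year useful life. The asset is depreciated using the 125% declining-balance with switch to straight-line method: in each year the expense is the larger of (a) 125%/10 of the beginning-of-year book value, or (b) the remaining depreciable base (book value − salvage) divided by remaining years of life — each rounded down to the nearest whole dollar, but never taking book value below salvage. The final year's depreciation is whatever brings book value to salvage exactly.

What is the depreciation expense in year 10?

Depreciable base = $104,433 − $10,900 = $93,533.
Year 1: DB = ⌊$104,433 × 125%/10⌋ = $13,054; SL = ⌊$93,533/10⌋ = $9,353 → take DB $13,054. Book value $91,379.
Year 2: DB = ⌊$91,379 × 125%/10⌋ = $11,422; SL = ⌊$80,479/9⌋ = $8,942 → take DB $11,422. Book value $79,957.
Year 3: DB = ⌊$79,957 × 125%/10⌋ = $9,994; SL = ⌊$69,057/8⌋ = $8,632 → take DB $9,994. Book value $69,963.
Year 4: DB = ⌊$69,963 × 125%/10⌋ = $8,745; SL = ⌊$59,063/7⌋ = $8,437 → take DB $8,745. Book value $61,218.
Year 5: DB = ⌊$61,218 × 125%/10⌋ = $7,652; SL = ⌊$50,318/6⌋ = $8,386 → take SL $8,386. Book value $52,832.
Year 6: DB = ⌊$52,832 × 125%/10⌋ = $6,604; SL = ⌊$41,932/5⌋ = $8,386 → take SL $8,386. Book value $44,446.
Year 7: DB = ⌊$44,446 × 125%/10⌋ = $5,555; SL = ⌊$33,546/4⌋ = $8,386 → take SL $8,386. Book value $36,060.
Year 8: DB = ⌊$36,060 × 125%/10⌋ = $4,507; SL = ⌊$25,160/3⌋ = $8,386 → take SL $8,386. Book value $27,674.
Year 9: DB = ⌊$27,674 × 125%/10⌋ = $3,459; SL = ⌊$16,774/2⌋ = $8,387 → take SL $8,387. Book value $19,287.
Year 10 (final): $19,287 − $10,900 = $8,387. Book value $10,900.

$8,387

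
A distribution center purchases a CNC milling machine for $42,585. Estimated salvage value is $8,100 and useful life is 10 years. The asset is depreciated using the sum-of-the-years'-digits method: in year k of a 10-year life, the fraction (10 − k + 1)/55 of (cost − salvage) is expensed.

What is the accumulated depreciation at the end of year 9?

Depreciable base = $42,585 − $8,100 = $34,485.
Sum of the years' digits = 10+9+8+7+6+5+4+3+2+1 = 55.
Year 1: $34,485 × 10/55 = $6,270. Book value $36,315.
Year 2: $34,485 × 9/55 = $5,643. Book value $30,672.
Year 3: $34,485 × 8/55 = $5,016. Book value $25,656.
Year 4: $34,485 × 7/55 = $4,389. Book value $21,267.
Year 5: $34,485 × 6/55 = $3,762. Book value $17,505.
Year 6: $34,485 × 5/55 = $3,135. Book value $14,370.
Year 7: $34,485 × 4/55 = $2,508. Book value $11,862.
Year 8: $34,485 × 3/55 = $1,881. Book value $9,981.
Year 9: $34,485 × 2/55 = $1,254. Book value $8,727.
Accumulated through year 9 = $42,585 − $8,727 = $33,858.

$33,858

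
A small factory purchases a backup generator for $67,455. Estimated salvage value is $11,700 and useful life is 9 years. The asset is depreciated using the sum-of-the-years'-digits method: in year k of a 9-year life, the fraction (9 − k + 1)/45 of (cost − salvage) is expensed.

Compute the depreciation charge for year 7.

Depreciable base = $67,455 − $11,700 = $55,755.
Sum of the years' digits = 9+8+7+6+5+4+3+2+1 = 45.
Year 1: $55,755 × 9/45 = $11,151. Book value $56,304.
Year 2: $55,755 × 8/45 = $9,912. Book value $46,392.
Year 3: $55,755 × 7/45 = $8,673. Book value $37,719.
Year 4: $55,755 × 6/45 = $7,434. Book value $30,285.
Year 5: $55,755 × 5/45 = $6,195. Book value $24,090.
Year 6: $55,755 × 4/45 = $4,956. Book value $19,134.
Year 7: $55,755 × 3/45 = $3,717. Book value $15,417.

$3,717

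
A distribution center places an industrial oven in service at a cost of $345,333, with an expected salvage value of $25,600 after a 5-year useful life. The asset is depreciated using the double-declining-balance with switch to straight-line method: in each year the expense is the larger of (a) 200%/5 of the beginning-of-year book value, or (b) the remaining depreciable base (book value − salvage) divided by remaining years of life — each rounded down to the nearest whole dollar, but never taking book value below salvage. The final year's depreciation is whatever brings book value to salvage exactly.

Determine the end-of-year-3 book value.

Depreciable base = $345,333 − $25,600 = $319,733.
Year 1: DB = ⌊$345,333 × 200%/5⌋ = $138,133; SL = ⌊$319,733/5⌋ = $63,946 → take DB $138,133. Book value $207,200.
Year 2: DB = ⌊$207,200 × 200%/5⌋ = $82,880; SL = ⌊$181,600/4⌋ = $45,400 → take DB $82,880. Book value $124,320.
Year 3: DB = ⌊$124,320 × 200%/5⌋ = $49,728; SL = ⌊$98,720/3⌋ = $32,906 → take DB $49,728. Book value $74,592.

$74,592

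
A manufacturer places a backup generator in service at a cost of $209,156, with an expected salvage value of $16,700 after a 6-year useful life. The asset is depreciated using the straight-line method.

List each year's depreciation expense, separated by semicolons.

Depreciable base = $209,156 − $16,700 = $192,456.
Annual expense = $192,456 / 6 = $32,076.
End of year 1: book value $177,080.
End of year 2: book value $145,004.
End of year 3: book value $112,928.
End of year 4: book value $80,852.
End of year 5: book value $48,776.
End of year 6: book value $16,700.

$32,076; $32,076; $32,076; $32,076; $32,076; $32,076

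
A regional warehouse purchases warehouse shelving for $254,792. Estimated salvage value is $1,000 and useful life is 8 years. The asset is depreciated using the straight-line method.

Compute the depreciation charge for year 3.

Depreciable base = $254,792 − $1,000 = $253,792.
Annual expense = $253,792 / 8 = $31,724.

$31,724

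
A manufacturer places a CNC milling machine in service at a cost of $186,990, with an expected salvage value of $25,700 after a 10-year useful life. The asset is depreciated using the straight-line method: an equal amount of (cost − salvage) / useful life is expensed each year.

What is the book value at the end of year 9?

Depreciable base = $186,990 − $25,700 = $161,290.
Annual expense = $161,290 / 10 = $16,129.
End of year 1: book value $170,861.
End of year 2: book value $154,732.
End of year 3: book value $138,603.
End of year 4: book value $122,474.
End of year 5: book value $106,345.
End of year 6: book value $90,216.
End of year 7: book value $74,087.
End of year 8: book value $57,958.
End of year 9: book value $41,829.

$41,829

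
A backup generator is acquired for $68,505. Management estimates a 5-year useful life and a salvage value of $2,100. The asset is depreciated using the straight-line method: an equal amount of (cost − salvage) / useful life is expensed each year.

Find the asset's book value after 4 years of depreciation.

$15,381

Depreciable base = $68,505 − $2,100 = $66,405.
Annual expense = $66,405 / 5 = $13,281.
End of year 1: book value $55,224.
End of year 2: book value $41,943.
End of year 3: book value $28,662.
End of year 4: book value $15,381.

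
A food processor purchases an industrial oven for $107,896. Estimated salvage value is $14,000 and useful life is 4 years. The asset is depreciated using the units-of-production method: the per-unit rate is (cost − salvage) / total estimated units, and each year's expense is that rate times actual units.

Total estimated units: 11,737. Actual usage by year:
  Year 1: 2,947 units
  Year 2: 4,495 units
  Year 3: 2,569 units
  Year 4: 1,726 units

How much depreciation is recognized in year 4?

Depreciable base = $107,896 − $14,000 = $93,896.
Rate = $93,896 / 11,737 units = $8 per unit.
Year 1: 2,947 × $8 = $23,576. Book value $84,320.
Year 2: 4,495 × $8 = $35,960. Book value $48,360.
Year 3: 2,569 × $8 = $20,552. Book value $27,808.
Year 4: 1,726 × $8 = $13,808. Book value $14,000.

$13,808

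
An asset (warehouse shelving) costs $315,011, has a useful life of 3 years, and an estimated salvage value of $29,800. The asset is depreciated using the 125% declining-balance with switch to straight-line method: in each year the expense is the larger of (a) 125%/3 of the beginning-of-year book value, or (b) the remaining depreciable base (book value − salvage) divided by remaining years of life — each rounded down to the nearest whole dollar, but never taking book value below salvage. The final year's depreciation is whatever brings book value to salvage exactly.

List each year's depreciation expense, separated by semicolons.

$131,254; $76,978; $76,979

Depreciable base = $315,011 − $29,800 = $285,211.
Year 1: DB = ⌊$315,011 × 125%/3⌋ = $131,254; SL = ⌊$285,211/3⌋ = $95,070 → take DB $131,254. Book value $183,757.
Year 2: DB = ⌊$183,757 × 125%/3⌋ = $76,565; SL = ⌊$153,957/2⌋ = $76,978 → take SL $76,978. Book value $106,779.
Year 3 (final): $106,779 − $29,800 = $76,979. Book value $29,800.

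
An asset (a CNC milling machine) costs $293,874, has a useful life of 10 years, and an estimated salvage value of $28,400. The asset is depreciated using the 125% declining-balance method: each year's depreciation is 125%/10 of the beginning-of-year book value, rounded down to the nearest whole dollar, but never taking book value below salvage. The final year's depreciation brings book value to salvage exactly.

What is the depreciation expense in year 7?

$16,486

Depreciable base = $293,874 − $28,400 = $265,474.
Year 1: ⌊$293,874 × 125%/10⌋ = $36,734. Book value $257,140.
Year 2: ⌊$257,140 × 125%/10⌋ = $32,142. Book value $224,998.
Year 3: ⌊$224,998 × 125%/10⌋ = $28,124. Book value $196,874.
Year 4: ⌊$196,874 × 125%/10⌋ = $24,609. Book value $172,265.
Year 5: ⌊$172,265 × 125%/10⌋ = $21,533. Book value $150,732.
Year 6: ⌊$150,732 × 125%/10⌋ = $18,841. Book value $131,891.
Year 7: ⌊$131,891 × 125%/10⌋ = $16,486. Book value $115,405.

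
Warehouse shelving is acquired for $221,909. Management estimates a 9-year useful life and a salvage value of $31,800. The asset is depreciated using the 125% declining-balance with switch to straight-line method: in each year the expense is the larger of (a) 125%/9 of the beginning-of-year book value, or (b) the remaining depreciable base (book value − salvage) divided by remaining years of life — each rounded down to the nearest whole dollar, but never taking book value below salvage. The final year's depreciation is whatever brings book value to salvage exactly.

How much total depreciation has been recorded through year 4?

Depreciable base = $221,909 − $31,800 = $190,109.
Year 1: DB = ⌊$221,909 × 125%/9⌋ = $30,820; SL = ⌊$190,109/9⌋ = $21,123 → take DB $30,820. Book value $191,089.
Year 2: DB = ⌊$191,089 × 125%/9⌋ = $26,540; SL = ⌊$159,289/8⌋ = $19,911 → take DB $26,540. Book value $164,549.
Year 3: DB = ⌊$164,549 × 125%/9⌋ = $22,854; SL = ⌊$132,749/7⌋ = $18,964 → take DB $22,854. Book value $141,695.
Year 4: DB = ⌊$141,695 × 125%/9⌋ = $19,679; SL = ⌊$109,895/6⌋ = $18,315 → take DB $19,679. Book value $122,016.
Accumulated through year 4 = $221,909 − $122,016 = $99,893.

$99,893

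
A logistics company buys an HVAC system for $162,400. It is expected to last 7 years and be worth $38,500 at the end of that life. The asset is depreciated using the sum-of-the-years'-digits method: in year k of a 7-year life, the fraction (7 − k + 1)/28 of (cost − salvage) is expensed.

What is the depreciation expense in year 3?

$22,125

Depreciable base = $162,400 − $38,500 = $123,900.
Sum of the years' digits = 7+6+5+4+3+2+1 = 28.
Year 1: $123,900 × 7/28 = $30,975. Book value $131,425.
Year 2: $123,900 × 6/28 = $26,550. Book value $104,875.
Year 3: $123,900 × 5/28 = $22,125. Book value $82,750.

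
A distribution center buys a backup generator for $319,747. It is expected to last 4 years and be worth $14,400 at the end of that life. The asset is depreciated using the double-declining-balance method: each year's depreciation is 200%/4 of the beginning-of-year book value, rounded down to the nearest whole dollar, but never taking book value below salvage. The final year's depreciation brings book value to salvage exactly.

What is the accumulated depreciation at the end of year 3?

$279,778

Depreciable base = $319,747 − $14,400 = $305,347.
Year 1: ⌊$319,747 × 200%/4⌋ = $159,873. Book value $159,874.
Year 2: ⌊$159,874 × 200%/4⌋ = $79,937. Book value $79,937.
Year 3: ⌊$79,937 × 200%/4⌋ = $39,968. Book value $39,969.
Accumulated through year 3 = $319,747 − $39,969 = $279,778.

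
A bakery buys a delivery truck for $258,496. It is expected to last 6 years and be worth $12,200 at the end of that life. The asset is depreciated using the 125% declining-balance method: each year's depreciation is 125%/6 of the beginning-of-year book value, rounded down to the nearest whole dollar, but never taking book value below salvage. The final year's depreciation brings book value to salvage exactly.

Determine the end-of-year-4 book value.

$101,538

Depreciable base = $258,496 − $12,200 = $246,296.
Year 1: ⌊$258,496 × 125%/6⌋ = $53,853. Book value $204,643.
Year 2: ⌊$204,643 × 125%/6⌋ = $42,633. Book value $162,010.
Year 3: ⌊$162,010 × 125%/6⌋ = $33,752. Book value $128,258.
Year 4: ⌊$128,258 × 125%/6⌋ = $26,720. Book value $101,538.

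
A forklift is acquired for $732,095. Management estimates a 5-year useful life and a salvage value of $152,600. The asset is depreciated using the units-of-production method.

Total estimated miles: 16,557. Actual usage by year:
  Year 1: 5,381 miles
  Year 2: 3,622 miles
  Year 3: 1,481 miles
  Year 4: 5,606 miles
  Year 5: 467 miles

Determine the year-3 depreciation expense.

Depreciable base = $732,095 − $152,600 = $579,495.
Rate = $579,495 / 16,557 miles = $35 per mile.
Year 1: 5,381 × $35 = $188,335. Book value $543,760.
Year 2: 3,622 × $35 = $126,770. Book value $416,990.
Year 3: 1,481 × $35 = $51,835. Book value $365,155.

$51,835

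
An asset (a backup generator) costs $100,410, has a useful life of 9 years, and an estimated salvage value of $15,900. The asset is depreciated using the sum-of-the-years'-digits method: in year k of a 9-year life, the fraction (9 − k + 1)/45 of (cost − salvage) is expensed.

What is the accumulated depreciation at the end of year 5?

$65,730

Depreciable base = $100,410 − $15,900 = $84,510.
Sum of the years' digits = 9+8+7+6+5+4+3+2+1 = 45.
Year 1: $84,510 × 9/45 = $16,902. Book value $83,508.
Year 2: $84,510 × 8/45 = $15,024. Book value $68,484.
Year 3: $84,510 × 7/45 = $13,146. Book value $55,338.
Year 4: $84,510 × 6/45 = $11,268. Book value $44,070.
Year 5: $84,510 × 5/45 = $9,390. Book value $34,680.
Accumulated through year 5 = $100,410 − $34,680 = $65,730.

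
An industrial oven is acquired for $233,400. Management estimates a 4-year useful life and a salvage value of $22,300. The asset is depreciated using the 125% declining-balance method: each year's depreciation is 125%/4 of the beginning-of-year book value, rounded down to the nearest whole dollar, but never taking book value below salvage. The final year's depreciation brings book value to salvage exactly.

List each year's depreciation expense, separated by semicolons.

Depreciable base = $233,400 − $22,300 = $211,100.
Year 1: ⌊$233,400 × 125%/4⌋ = $72,937. Book value $160,463.
Year 2: ⌊$160,463 × 125%/4⌋ = $50,144. Book value $110,319.
Year 3: ⌊$110,319 × 125%/4⌋ = $34,474. Book value $75,845.
Year 4 (final): $75,845 − $22,300 = $53,545. Book value $22,300.

$72,937; $50,144; $34,474; $53,545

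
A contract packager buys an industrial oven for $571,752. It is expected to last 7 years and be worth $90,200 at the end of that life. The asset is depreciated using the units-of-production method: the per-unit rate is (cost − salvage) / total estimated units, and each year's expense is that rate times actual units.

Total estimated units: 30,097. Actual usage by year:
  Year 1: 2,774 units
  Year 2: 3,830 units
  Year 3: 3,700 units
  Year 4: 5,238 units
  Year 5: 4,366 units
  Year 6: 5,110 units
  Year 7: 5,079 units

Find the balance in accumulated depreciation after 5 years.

Depreciable base = $571,752 − $90,200 = $481,552.
Rate = $481,552 / 30,097 units = $16 per unit.
Year 1: 2,774 × $16 = $44,384. Book value $527,368.
Year 2: 3,830 × $16 = $61,280. Book value $466,088.
Year 3: 3,700 × $16 = $59,200. Book value $406,888.
Year 4: 5,238 × $16 = $83,808. Book value $323,080.
Year 5: 4,366 × $16 = $69,856. Book value $253,224.
Accumulated through year 5 = $571,752 − $253,224 = $318,528.

$318,528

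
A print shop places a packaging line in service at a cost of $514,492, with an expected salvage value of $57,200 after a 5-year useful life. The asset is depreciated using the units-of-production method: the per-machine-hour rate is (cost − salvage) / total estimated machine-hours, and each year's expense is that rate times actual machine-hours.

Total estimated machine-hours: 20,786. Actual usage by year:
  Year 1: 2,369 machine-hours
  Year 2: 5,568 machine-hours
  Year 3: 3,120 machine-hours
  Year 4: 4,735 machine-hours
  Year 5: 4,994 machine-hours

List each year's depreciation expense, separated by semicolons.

$52,118; $122,496; $68,640; $104,170; $109,868

Depreciable base = $514,492 − $57,200 = $457,292.
Rate = $457,292 / 20,786 machine-hours = $22 per machine-hour.
Year 1: 2,369 × $22 = $52,118. Book value $462,374.
Year 2: 5,568 × $22 = $122,496. Book value $339,878.
Year 3: 3,120 × $22 = $68,640. Book value $271,238.
Year 4: 4,735 × $22 = $104,170. Book value $167,068.
Year 5: 4,994 × $22 = $109,868. Book value $57,200.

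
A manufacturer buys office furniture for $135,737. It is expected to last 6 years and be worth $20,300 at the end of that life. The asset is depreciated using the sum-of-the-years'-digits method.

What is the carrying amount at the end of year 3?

Depreciable base = $135,737 − $20,300 = $115,437.
Sum of the years' digits = 6+5+4+3+2+1 = 21.
Year 1: $115,437 × 6/21 = $32,982. Book value $102,755.
Year 2: $115,437 × 5/21 = $27,485. Book value $75,270.
Year 3: $115,437 × 4/21 = $21,988. Book value $53,282.

$53,282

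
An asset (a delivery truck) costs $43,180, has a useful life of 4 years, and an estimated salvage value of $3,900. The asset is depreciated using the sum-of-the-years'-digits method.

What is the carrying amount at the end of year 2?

Depreciable base = $43,180 − $3,900 = $39,280.
Sum of the years' digits = 4+3+2+1 = 10.
Year 1: $39,280 × 4/10 = $15,712. Book value $27,468.
Year 2: $39,280 × 3/10 = $11,784. Book value $15,684.

$15,684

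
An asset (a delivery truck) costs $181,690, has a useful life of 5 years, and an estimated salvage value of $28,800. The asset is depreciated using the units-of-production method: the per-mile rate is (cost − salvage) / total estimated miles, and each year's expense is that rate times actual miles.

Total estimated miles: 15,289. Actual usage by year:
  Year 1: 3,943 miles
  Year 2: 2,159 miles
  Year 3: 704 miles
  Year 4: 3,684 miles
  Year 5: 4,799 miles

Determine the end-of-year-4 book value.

Depreciable base = $181,690 − $28,800 = $152,890.
Rate = $152,890 / 15,289 miles = $10 per mile.
Year 1: 3,943 × $10 = $39,430. Book value $142,260.
Year 2: 2,159 × $10 = $21,590. Book value $120,670.
Year 3: 704 × $10 = $7,040. Book value $113,630.
Year 4: 3,684 × $10 = $36,840. Book value $76,790.

$76,790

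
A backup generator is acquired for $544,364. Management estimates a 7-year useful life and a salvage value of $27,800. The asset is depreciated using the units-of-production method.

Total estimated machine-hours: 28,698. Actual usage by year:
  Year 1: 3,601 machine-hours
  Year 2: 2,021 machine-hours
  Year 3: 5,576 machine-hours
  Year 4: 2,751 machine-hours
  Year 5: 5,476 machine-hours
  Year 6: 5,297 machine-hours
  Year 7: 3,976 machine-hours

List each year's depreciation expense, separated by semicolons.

$64,818; $36,378; $100,368; $49,518; $98,568; $95,346; $71,568

Depreciable base = $544,364 − $27,800 = $516,564.
Rate = $516,564 / 28,698 machine-hours = $18 per machine-hour.
Year 1: 3,601 × $18 = $64,818. Book value $479,546.
Year 2: 2,021 × $18 = $36,378. Book value $443,168.
Year 3: 5,576 × $18 = $100,368. Book value $342,800.
Year 4: 2,751 × $18 = $49,518. Book value $293,282.
Year 5: 5,476 × $18 = $98,568. Book value $194,714.
Year 6: 5,297 × $18 = $95,346. Book value $99,368.
Year 7: 3,976 × $18 = $71,568. Book value $27,800.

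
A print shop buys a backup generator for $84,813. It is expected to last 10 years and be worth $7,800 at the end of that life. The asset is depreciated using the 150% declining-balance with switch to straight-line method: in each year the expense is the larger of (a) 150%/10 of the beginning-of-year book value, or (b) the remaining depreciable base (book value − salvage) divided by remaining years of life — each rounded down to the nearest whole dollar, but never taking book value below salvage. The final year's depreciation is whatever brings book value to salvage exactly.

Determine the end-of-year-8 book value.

$19,734

Depreciable base = $84,813 − $7,800 = $77,013.
Year 1: DB = ⌊$84,813 × 150%/10⌋ = $12,721; SL = ⌊$77,013/10⌋ = $7,701 → take DB $12,721. Book value $72,092.
Year 2: DB = ⌊$72,092 × 150%/10⌋ = $10,813; SL = ⌊$64,292/9⌋ = $7,143 → take DB $10,813. Book value $61,279.
Year 3: DB = ⌊$61,279 × 150%/10⌋ = $9,191; SL = ⌊$53,479/8⌋ = $6,684 → take DB $9,191. Book value $52,088.
Year 4: DB = ⌊$52,088 × 150%/10⌋ = $7,813; SL = ⌊$44,288/7⌋ = $6,326 → take DB $7,813. Book value $44,275.
Year 5: DB = ⌊$44,275 × 150%/10⌋ = $6,641; SL = ⌊$36,475/6⌋ = $6,079 → take DB $6,641. Book value $37,634.
Year 6: DB = ⌊$37,634 × 150%/10⌋ = $5,645; SL = ⌊$29,834/5⌋ = $5,966 → take SL $5,966. Book value $31,668.
Year 7: DB = ⌊$31,668 × 150%/10⌋ = $4,750; SL = ⌊$23,868/4⌋ = $5,967 → take SL $5,967. Book value $25,701.
Year 8: DB = ⌊$25,701 × 150%/10⌋ = $3,855; SL = ⌊$17,901/3⌋ = $5,967 → take SL $5,967. Book value $19,734.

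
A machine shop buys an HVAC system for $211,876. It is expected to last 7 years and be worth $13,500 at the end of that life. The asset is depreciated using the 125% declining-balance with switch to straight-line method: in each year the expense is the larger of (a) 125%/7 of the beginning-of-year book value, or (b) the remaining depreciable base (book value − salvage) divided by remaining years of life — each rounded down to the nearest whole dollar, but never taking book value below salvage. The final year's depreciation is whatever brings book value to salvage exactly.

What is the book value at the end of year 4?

Depreciable base = $211,876 − $13,500 = $198,376.
Year 1: DB = ⌊$211,876 × 125%/7⌋ = $37,835; SL = ⌊$198,376/7⌋ = $28,339 → take DB $37,835. Book value $174,041.
Year 2: DB = ⌊$174,041 × 125%/7⌋ = $31,078; SL = ⌊$160,541/6⌋ = $26,756 → take DB $31,078. Book value $142,963.
Year 3: DB = ⌊$142,963 × 125%/7⌋ = $25,529; SL = ⌊$129,463/5⌋ = $25,892 → take SL $25,892. Book value $117,071.
Year 4: DB = ⌊$117,071 × 125%/7⌋ = $20,905; SL = ⌊$103,571/4⌋ = $25,892 → take SL $25,892. Book value $91,179.

$91,179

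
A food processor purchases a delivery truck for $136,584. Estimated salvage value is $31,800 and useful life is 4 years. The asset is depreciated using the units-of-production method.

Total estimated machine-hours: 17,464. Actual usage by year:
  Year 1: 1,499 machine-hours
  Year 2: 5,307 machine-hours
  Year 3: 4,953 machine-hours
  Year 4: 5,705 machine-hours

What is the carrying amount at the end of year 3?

$66,030

Depreciable base = $136,584 − $31,800 = $104,784.
Rate = $104,784 / 17,464 machine-hours = $6 per machine-hour.
Year 1: 1,499 × $6 = $8,994. Book value $127,590.
Year 2: 5,307 × $6 = $31,842. Book value $95,748.
Year 3: 4,953 × $6 = $29,718. Book value $66,030.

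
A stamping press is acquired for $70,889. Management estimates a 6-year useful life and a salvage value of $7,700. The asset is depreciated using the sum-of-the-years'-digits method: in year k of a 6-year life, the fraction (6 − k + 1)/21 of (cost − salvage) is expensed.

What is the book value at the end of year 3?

Depreciable base = $70,889 − $7,700 = $63,189.
Sum of the years' digits = 6+5+4+3+2+1 = 21.
Year 1: $63,189 × 6/21 = $18,054. Book value $52,835.
Year 2: $63,189 × 5/21 = $15,045. Book value $37,790.
Year 3: $63,189 × 4/21 = $12,036. Book value $25,754.

$25,754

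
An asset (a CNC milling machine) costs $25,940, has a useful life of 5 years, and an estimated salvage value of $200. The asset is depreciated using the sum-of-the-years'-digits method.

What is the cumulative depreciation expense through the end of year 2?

Depreciable base = $25,940 − $200 = $25,740.
Sum of the years' digits = 5+4+3+2+1 = 15.
Year 1: $25,740 × 5/15 = $8,580. Book value $17,360.
Year 2: $25,740 × 4/15 = $6,864. Book value $10,496.
Accumulated through year 2 = $25,940 − $10,496 = $15,444.

$15,444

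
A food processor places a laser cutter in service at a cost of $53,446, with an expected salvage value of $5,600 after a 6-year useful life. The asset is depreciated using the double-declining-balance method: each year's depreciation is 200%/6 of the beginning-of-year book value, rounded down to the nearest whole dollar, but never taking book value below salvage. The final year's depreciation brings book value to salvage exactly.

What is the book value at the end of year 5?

Depreciable base = $53,446 − $5,600 = $47,846.
Year 1: ⌊$53,446 × 200%/6⌋ = $17,815. Book value $35,631.
Year 2: ⌊$35,631 × 200%/6⌋ = $11,877. Book value $23,754.
Year 3: ⌊$23,754 × 200%/6⌋ = $7,918. Book value $15,836.
Year 4: ⌊$15,836 × 200%/6⌋ = $5,278. Book value $10,558.
Year 5: ⌊$10,558 × 200%/6⌋ = $3,519. Book value $7,039.

$7,039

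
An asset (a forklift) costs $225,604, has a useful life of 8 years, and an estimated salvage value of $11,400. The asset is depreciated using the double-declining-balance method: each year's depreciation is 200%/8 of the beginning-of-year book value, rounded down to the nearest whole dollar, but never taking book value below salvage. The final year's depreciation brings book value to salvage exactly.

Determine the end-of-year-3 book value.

Depreciable base = $225,604 − $11,400 = $214,204.
Year 1: ⌊$225,604 × 200%/8⌋ = $56,401. Book value $169,203.
Year 2: ⌊$169,203 × 200%/8⌋ = $42,300. Book value $126,903.
Year 3: ⌊$126,903 × 200%/8⌋ = $31,725. Book value $95,178.

$95,178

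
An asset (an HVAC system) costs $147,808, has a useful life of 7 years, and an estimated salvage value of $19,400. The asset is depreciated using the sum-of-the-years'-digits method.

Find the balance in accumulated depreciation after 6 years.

$123,822

Depreciable base = $147,808 − $19,400 = $128,408.
Sum of the years' digits = 7+6+5+4+3+2+1 = 28.
Year 1: $128,408 × 7/28 = $32,102. Book value $115,706.
Year 2: $128,408 × 6/28 = $27,516. Book value $88,190.
Year 3: $128,408 × 5/28 = $22,930. Book value $65,260.
Year 4: $128,408 × 4/28 = $18,344. Book value $46,916.
Year 5: $128,408 × 3/28 = $13,758. Book value $33,158.
Year 6: $128,408 × 2/28 = $9,172. Book value $23,986.
Accumulated through year 6 = $147,808 − $23,986 = $123,822.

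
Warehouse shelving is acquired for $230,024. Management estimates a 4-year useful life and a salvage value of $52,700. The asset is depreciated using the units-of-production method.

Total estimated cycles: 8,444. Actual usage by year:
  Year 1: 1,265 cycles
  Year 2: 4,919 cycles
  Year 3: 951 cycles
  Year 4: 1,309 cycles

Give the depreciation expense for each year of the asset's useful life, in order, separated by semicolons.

Depreciable base = $230,024 − $52,700 = $177,324.
Rate = $177,324 / 8,444 cycles = $21 per cycle.
Year 1: 1,265 × $21 = $26,565. Book value $203,459.
Year 2: 4,919 × $21 = $103,299. Book value $100,160.
Year 3: 951 × $21 = $19,971. Book value $80,189.
Year 4: 1,309 × $21 = $27,489. Book value $52,700.

$26,565; $103,299; $19,971; $27,489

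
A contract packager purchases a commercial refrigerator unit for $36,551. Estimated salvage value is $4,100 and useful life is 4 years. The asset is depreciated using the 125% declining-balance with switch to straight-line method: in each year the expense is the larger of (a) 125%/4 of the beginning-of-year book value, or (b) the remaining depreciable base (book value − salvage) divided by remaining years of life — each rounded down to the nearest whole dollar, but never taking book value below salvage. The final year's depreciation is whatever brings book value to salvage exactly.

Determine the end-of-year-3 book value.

$10,689

Depreciable base = $36,551 − $4,100 = $32,451.
Year 1: DB = ⌊$36,551 × 125%/4⌋ = $11,422; SL = ⌊$32,451/4⌋ = $8,112 → take DB $11,422. Book value $25,129.
Year 2: DB = ⌊$25,129 × 125%/4⌋ = $7,852; SL = ⌊$21,029/3⌋ = $7,009 → take DB $7,852. Book value $17,277.
Year 3: DB = ⌊$17,277 × 125%/4⌋ = $5,399; SL = ⌊$13,177/2⌋ = $6,588 → take SL $6,588. Book value $10,689.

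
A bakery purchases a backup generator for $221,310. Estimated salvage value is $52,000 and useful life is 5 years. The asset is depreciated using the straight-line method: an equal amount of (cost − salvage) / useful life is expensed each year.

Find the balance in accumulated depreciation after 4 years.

$135,448

Depreciable base = $221,310 − $52,000 = $169,310.
Annual expense = $169,310 / 5 = $33,862.
End of year 1: book value $187,448.
End of year 2: book value $153,586.
End of year 3: book value $119,724.
End of year 4: book value $85,862.
Accumulated through year 4 = $221,310 − $85,862 = $135,448.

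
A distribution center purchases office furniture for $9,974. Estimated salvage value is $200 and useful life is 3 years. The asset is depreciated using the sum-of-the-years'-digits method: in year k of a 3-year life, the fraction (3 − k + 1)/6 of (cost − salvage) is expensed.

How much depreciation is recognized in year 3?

$1,629

Depreciable base = $9,974 − $200 = $9,774.
Sum of the years' digits = 3+2+1 = 6.
Year 1: $9,774 × 3/6 = $4,887. Book value $5,087.
Year 2: $9,774 × 2/6 = $3,258. Book value $1,829.
Year 3: $9,774 × 1/6 = $1,629. Book value $200.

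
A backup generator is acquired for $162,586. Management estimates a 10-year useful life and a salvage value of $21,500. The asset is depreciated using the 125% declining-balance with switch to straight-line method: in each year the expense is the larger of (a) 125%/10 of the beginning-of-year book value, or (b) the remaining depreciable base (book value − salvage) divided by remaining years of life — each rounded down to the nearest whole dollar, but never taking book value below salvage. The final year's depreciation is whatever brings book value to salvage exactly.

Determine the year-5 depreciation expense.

Depreciable base = $162,586 − $21,500 = $141,086.
Year 1: DB = ⌊$162,586 × 125%/10⌋ = $20,323; SL = ⌊$141,086/10⌋ = $14,108 → take DB $20,323. Book value $142,263.
Year 2: DB = ⌊$142,263 × 125%/10⌋ = $17,782; SL = ⌊$120,763/9⌋ = $13,418 → take DB $17,782. Book value $124,481.
Year 3: DB = ⌊$124,481 × 125%/10⌋ = $15,560; SL = ⌊$102,981/8⌋ = $12,872 → take DB $15,560. Book value $108,921.
Year 4: DB = ⌊$108,921 × 125%/10⌋ = $13,615; SL = ⌊$87,421/7⌋ = $12,488 → take DB $13,615. Book value $95,306.
Year 5: DB = ⌊$95,306 × 125%/10⌋ = $11,913; SL = ⌊$73,806/6⌋ = $12,301 → take SL $12,301. Book value $83,005.

$12,301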